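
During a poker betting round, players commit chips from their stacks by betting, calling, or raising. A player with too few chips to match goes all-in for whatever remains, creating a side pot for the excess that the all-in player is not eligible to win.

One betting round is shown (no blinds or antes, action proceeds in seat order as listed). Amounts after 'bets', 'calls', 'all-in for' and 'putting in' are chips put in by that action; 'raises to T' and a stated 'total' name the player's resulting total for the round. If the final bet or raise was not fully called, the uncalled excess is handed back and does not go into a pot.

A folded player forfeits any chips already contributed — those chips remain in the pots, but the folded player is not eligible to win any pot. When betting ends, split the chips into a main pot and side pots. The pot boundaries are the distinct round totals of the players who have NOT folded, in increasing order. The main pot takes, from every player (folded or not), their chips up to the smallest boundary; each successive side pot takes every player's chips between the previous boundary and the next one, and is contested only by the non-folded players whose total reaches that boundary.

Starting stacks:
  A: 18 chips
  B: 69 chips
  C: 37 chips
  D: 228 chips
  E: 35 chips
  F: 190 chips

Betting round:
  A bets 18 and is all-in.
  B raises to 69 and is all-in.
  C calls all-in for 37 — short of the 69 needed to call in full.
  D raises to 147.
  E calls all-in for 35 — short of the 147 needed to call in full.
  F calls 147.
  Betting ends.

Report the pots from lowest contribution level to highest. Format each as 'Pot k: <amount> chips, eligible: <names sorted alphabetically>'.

Contributions: A=18, B=69, C=37, D=147, E=35, F=147
Pot levels (distinct totals of non-folded players): 18, 35, 37, 69, 147
Layer 1-18: 18 each from A, B, C, D, E, F = 18*6 = 108 chips; eligible A, B, C, D, E, F
Layer 19-35: 17 each from B, C, D, E, F = 17*5 = 85 chips; eligible B, C, D, E, F
Layer 36-37: 2 each from B, C, D, F = 2*4 = 8 chips; eligible B, C, D, F
Layer 38-69: 32 each from B, D, F = 32*3 = 96 chips; eligible B, D, F
Layer 70-147: 78 each from D, F = 78*2 = 156 chips; eligible D, F

Pot 1: 108 chips, eligible: A, B, C, D, E, F
Pot 2: 85 chips, eligible: B, C, D, E, F
Pot 3: 8 chips, eligible: B, C, D, F
Pot 4: 96 chips, eligible: B, D, F
Pot 5: 156 chips, eligible: D, F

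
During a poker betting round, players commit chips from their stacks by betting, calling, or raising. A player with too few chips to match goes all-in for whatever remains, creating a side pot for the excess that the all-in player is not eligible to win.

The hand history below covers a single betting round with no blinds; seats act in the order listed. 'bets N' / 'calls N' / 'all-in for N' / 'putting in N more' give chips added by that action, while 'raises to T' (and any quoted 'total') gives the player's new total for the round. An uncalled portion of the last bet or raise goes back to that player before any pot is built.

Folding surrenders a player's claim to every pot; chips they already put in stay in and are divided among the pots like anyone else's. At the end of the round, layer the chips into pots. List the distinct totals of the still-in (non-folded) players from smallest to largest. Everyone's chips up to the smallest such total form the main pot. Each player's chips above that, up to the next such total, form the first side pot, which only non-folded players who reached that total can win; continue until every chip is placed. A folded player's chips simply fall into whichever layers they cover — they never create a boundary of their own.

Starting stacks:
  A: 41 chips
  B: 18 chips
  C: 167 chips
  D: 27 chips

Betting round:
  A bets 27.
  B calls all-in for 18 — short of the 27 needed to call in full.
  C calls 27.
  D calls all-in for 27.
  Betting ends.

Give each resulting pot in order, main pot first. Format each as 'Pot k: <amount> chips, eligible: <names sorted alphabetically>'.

Contributions: A=27, B=18, C=27, D=27
Pot levels (distinct totals of non-folded players): 18, 27
Layer 1-18: 18 each from A, B, C, D = 18*4 = 72 chips; eligible A, B, C, D
Layer 19-27: 9 each from A, C, D = 9*3 = 27 chips; eligible A, C, D

Pot 1: 72 chips, eligible: A, B, C, D
Pot 2: 27 chips, eligible: A, C, D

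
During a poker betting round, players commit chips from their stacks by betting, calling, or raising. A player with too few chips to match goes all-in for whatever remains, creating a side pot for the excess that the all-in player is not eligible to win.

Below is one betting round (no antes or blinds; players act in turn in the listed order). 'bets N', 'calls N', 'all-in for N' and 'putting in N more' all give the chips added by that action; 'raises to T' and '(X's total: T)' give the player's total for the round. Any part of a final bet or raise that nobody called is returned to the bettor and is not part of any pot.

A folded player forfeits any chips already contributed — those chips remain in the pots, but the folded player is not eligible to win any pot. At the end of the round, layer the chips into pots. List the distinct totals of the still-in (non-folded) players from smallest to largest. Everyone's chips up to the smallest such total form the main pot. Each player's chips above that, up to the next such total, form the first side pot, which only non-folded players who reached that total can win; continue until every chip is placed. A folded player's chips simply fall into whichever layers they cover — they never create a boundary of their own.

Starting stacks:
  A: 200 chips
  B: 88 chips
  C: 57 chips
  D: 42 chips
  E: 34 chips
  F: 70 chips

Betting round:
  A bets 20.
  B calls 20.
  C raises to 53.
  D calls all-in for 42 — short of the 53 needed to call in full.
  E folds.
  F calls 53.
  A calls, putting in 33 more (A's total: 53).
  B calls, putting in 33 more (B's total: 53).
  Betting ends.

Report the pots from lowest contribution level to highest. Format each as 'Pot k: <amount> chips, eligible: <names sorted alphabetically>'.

Pot 1: 210 chips, eligible: A, B, C, D, F
Pot 2: 44 chips, eligible: A, B, C, F

Derivation:
Contributions: A=53, B=53, C=53, D=42, F=53
Folded: E
Pot levels (distinct totals of non-folded players): 42, 53
Layer 1-42: 42 each from A, B, C, D, F = 42*5 = 210 chips; eligible A, B, C, D, F
Layer 43-53: 11 each from A, B, C, F = 11*4 = 44 chips; eligible A, B, C, F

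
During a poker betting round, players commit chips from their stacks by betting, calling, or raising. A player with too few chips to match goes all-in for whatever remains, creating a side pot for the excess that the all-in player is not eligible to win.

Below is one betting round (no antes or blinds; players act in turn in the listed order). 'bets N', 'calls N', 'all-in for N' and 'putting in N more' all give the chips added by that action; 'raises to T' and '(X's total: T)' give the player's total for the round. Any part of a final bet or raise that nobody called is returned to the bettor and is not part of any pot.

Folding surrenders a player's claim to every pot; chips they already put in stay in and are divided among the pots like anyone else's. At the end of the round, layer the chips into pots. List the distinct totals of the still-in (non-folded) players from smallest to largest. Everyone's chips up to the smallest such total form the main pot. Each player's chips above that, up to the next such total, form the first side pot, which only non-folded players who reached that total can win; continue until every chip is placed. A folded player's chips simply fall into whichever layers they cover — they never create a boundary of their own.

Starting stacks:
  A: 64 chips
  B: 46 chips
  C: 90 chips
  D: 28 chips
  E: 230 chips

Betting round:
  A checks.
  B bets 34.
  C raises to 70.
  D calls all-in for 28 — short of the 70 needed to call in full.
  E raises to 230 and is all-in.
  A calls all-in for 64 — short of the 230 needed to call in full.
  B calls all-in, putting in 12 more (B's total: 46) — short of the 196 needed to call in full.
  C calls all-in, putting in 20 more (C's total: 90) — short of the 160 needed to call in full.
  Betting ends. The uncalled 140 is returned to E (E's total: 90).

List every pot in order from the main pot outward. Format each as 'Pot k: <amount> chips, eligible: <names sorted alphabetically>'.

Contributions (after 140 returned to E): A=64, B=46, C=90, D=28, E=90
Pot levels (distinct totals of non-folded players): 28, 46, 64, 90
Layer 1-28: 28 each from A, B, C, D, E = 28*5 = 140 chips; eligible A, B, C, D, E
Layer 29-46: 18 each from A, B, C, E = 18*4 = 72 chips; eligible A, B, C, E
Layer 47-64: 18 each from A, C, E = 18*3 = 54 chips; eligible A, C, E
Layer 65-90: 26 each from C, E = 26*2 = 52 chips; eligible C, E

Pot 1: 140 chips, eligible: A, B, C, D, E
Pot 2: 72 chips, eligible: A, B, C, E
Pot 3: 54 chips, eligible: A, C, E
Pot 4: 52 chips, eligible: C, E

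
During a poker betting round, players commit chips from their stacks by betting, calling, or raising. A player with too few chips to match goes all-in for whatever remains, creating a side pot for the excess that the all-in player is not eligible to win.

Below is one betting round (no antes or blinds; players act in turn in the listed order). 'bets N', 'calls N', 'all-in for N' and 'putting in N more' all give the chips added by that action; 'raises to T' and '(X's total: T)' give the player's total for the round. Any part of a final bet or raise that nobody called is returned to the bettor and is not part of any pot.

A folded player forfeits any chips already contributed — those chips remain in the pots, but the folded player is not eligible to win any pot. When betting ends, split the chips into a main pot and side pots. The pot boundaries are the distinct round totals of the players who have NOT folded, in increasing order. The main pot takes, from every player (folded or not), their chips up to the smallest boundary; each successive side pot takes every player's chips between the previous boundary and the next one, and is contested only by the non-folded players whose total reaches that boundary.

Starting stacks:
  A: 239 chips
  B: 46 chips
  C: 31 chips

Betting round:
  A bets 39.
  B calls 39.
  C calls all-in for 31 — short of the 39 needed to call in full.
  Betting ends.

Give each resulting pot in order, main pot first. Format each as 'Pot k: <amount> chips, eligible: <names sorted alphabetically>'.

Contributions: A=39, B=39, C=31
Pot levels (distinct totals of non-folded players): 31, 39
Layer 1-31: 31 each from A, B, C = 31*3 = 93 chips; eligible A, B, C
Layer 32-39: 8 each from A, B = 8*2 = 16 chips; eligible A, B

Pot 1: 93 chips, eligible: A, B, C
Pot 2: 16 chips, eligible: A, B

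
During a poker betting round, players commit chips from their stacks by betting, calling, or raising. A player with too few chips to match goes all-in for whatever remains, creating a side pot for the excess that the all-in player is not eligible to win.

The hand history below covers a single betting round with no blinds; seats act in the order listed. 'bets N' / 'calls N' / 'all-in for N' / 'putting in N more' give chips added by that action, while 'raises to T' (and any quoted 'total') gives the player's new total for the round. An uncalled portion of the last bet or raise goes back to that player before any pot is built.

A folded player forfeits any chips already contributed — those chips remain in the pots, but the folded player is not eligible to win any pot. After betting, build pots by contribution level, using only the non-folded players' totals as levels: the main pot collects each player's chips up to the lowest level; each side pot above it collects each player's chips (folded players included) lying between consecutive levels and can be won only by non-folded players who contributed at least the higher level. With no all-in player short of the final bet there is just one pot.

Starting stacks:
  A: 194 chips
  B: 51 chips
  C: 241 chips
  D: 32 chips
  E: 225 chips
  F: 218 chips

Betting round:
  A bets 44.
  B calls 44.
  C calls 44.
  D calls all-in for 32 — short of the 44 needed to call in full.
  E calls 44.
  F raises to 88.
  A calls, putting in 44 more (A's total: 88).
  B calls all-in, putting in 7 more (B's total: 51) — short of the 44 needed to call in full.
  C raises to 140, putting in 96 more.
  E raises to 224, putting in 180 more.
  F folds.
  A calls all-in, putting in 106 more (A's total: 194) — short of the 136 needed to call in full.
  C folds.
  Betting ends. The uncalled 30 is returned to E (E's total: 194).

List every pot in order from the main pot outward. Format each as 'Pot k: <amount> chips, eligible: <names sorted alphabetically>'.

Contributions (after 30 returned to E): A=194, B=51, C=140, D=32, E=194, F=88
Folded: C, F
Pot levels (distinct totals of non-folded players): 32, 51, 194
Layer 1-32: 32 each from A, B, C, D, E, F = 32*6 = 192 chips; eligible A, B, D, E
Layer 33-51: 19 each from A, B, C, E, F = 19*5 = 95 chips; eligible A, B, E
Layer 52-194: A 143 + C 89 + E 143 + F 37 = 412 chips; eligible A, E

Pot 1: 192 chips, eligible: A, B, D, E
Pot 2: 95 chips, eligible: A, B, E
Pot 3: 412 chips, eligible: A, E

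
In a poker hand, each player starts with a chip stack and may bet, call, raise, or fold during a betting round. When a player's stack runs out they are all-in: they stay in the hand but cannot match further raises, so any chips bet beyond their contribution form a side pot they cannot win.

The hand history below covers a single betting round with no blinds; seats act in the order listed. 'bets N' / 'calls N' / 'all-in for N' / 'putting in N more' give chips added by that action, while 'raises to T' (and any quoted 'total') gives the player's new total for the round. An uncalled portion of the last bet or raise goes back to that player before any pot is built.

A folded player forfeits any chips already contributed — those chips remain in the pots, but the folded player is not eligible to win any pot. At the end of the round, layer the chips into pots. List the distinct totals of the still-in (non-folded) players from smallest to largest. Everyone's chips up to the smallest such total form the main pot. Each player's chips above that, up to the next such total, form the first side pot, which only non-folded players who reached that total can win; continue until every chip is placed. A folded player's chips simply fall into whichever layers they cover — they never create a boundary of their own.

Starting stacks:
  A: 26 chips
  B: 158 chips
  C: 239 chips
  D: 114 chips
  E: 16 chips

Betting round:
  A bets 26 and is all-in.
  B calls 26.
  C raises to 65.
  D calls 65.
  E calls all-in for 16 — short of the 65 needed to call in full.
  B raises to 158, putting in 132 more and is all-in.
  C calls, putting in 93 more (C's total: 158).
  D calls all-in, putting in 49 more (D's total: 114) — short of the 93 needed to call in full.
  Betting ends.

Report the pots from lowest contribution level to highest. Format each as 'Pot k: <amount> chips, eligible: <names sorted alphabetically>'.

Contributions: A=26, B=158, C=158, D=114, E=16
Pot levels (distinct totals of non-folded players): 16, 26, 114, 158
Layer 1-16: 16 each from A, B, C, D, E = 16*5 = 80 chips; eligible A, B, C, D, E
Layer 17-26: 10 each from A, B, C, D = 10*4 = 40 chips; eligible A, B, C, D
Layer 27-114: 88 each from B, C, D = 88*3 = 264 chips; eligible B, C, D
Layer 115-158: 44 each from B, C = 44*2 = 88 chips; eligible B, C

Pot 1: 80 chips, eligible: A, B, C, D, E
Pot 2: 40 chips, eligible: A, B, C, D
Pot 3: 264 chips, eligible: B, C, D
Pot 4: 88 chips, eligible: B, C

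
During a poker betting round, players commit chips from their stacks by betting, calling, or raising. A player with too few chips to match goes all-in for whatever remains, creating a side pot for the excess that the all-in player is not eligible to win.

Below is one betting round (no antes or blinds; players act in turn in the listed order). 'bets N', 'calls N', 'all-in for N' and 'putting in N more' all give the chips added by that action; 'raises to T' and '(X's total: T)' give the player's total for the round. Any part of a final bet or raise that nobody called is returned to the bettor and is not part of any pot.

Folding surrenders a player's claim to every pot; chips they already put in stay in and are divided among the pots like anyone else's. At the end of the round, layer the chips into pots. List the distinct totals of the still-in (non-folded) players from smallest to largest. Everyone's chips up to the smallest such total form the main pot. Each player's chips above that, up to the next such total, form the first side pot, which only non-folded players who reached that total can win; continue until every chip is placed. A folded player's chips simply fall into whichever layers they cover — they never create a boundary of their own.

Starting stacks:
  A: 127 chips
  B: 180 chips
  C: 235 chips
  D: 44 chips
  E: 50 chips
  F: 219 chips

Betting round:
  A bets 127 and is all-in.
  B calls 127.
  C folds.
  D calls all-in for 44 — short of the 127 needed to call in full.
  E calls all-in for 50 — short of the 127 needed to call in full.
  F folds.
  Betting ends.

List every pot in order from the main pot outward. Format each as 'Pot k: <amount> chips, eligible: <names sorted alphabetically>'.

Pot 1: 176 chips, eligible: A, B, D, E
Pot 2: 18 chips, eligible: A, B, E
Pot 3: 154 chips, eligible: A, B

Derivation:
Contributions: A=127, B=127, D=44, E=50
Folded: C, F
Pot levels (distinct totals of non-folded players): 44, 50, 127
Layer 1-44: 44 each from A, B, D, E = 44*4 = 176 chips; eligible A, B, D, E
Layer 45-50: 6 each from A, B, E = 6*3 = 18 chips; eligible A, B, E
Layer 51-127: 77 each from A, B = 77*2 = 154 chips; eligible A, B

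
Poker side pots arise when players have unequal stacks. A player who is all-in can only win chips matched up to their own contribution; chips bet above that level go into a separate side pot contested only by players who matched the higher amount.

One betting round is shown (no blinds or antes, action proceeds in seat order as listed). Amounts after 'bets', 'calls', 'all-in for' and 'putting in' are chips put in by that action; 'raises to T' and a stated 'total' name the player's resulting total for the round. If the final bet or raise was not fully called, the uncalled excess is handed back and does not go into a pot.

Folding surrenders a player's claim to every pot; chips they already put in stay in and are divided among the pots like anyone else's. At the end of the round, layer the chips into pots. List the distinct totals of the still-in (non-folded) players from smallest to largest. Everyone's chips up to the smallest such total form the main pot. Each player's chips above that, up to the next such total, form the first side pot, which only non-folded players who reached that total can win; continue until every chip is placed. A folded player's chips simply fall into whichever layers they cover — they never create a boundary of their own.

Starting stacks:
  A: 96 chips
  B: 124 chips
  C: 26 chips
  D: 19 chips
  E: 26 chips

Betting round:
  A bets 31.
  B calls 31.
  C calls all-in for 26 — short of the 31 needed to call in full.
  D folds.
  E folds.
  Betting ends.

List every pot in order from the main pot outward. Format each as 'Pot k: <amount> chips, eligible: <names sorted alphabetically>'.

Pot 1: 78 chips, eligible: A, B, C
Pot 2: 10 chips, eligible: A, B

Derivation:
Contributions: A=31, B=31, C=26
Folded: D, E
Pot levels (distinct totals of non-folded players): 26, 31
Layer 1-26: 26 each from A, B, C = 26*3 = 78 chips; eligible A, B, C
Layer 27-31: 5 each from A, B = 5*2 = 10 chips; eligible A, B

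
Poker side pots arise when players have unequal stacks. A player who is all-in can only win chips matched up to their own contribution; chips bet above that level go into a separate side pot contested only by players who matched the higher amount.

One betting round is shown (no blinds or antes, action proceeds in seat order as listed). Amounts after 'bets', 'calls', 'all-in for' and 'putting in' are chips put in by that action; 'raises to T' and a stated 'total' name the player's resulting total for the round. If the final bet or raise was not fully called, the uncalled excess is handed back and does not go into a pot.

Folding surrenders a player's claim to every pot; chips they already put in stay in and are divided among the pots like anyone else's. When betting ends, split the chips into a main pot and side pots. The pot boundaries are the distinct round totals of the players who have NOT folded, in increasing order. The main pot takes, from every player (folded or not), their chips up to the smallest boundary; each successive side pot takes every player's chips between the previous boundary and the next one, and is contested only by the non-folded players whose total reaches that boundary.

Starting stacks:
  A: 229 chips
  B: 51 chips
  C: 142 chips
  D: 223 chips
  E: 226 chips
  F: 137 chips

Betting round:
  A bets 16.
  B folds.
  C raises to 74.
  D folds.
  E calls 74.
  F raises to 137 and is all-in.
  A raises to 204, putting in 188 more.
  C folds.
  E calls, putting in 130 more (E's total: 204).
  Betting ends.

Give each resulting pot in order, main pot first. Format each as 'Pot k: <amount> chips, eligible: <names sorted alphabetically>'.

Contributions: A=204, C=74, E=204, F=137
Folded: B, C, D
Pot levels (distinct totals of non-folded players): 137, 204
Layer 1-137: A 137 + C 74 + E 137 + F 137 = 485 chips; eligible A, E, F
Layer 138-204: 67 each from A, E = 67*2 = 134 chips; eligible A, E

Pot 1: 485 chips, eligible: A, E, F
Pot 2: 134 chips, eligible: A, E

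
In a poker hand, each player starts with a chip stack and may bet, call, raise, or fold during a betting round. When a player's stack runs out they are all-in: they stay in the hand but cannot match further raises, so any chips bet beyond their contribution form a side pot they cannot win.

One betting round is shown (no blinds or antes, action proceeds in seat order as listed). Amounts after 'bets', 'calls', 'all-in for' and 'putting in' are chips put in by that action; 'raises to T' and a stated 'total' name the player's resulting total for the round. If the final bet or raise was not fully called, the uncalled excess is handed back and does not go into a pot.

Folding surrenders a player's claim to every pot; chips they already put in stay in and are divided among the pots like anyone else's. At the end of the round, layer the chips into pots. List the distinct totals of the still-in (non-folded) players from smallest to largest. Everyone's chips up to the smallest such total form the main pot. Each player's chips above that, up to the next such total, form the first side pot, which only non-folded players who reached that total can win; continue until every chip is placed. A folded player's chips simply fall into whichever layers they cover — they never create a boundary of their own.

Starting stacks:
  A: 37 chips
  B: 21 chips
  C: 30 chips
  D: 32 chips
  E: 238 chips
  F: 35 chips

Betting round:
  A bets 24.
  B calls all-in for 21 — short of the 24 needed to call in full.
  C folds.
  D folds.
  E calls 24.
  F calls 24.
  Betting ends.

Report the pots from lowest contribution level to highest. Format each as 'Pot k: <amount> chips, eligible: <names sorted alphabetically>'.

Contributions: A=24, B=21, E=24, F=24
Folded: C, D
Pot levels (distinct totals of non-folded players): 21, 24
Layer 1-21: 21 each from A, B, E, F = 21*4 = 84 chips; eligible A, B, E, F
Layer 22-24: 3 each from A, E, F = 3*3 = 9 chips; eligible A, E, F

Pot 1: 84 chips, eligible: A, B, E, F
Pot 2: 9 chips, eligible: A, E, F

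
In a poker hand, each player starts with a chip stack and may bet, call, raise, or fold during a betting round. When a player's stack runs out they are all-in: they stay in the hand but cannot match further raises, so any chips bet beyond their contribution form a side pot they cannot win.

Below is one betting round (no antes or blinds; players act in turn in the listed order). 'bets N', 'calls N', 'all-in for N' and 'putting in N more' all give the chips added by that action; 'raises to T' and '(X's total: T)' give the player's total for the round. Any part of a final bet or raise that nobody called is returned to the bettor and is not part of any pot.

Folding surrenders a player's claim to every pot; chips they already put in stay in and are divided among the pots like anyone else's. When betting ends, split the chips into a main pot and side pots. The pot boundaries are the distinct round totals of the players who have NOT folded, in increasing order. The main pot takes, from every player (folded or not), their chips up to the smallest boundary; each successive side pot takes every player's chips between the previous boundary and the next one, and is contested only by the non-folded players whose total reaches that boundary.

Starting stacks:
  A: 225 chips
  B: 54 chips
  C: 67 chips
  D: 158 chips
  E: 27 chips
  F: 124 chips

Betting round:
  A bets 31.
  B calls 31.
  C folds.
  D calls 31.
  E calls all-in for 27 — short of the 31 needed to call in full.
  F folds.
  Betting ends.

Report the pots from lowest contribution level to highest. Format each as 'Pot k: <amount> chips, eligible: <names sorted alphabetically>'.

Contributions: A=31, B=31, D=31, E=27
Folded: C, F
Pot levels (distinct totals of non-folded players): 27, 31
Layer 1-27: 27 each from A, B, D, E = 27*4 = 108 chips; eligible A, B, D, E
Layer 28-31: 4 each from A, B, D = 4*3 = 12 chips; eligible A, B, D

Pot 1: 108 chips, eligible: A, B, D, E
Pot 2: 12 chips, eligible: A, B, D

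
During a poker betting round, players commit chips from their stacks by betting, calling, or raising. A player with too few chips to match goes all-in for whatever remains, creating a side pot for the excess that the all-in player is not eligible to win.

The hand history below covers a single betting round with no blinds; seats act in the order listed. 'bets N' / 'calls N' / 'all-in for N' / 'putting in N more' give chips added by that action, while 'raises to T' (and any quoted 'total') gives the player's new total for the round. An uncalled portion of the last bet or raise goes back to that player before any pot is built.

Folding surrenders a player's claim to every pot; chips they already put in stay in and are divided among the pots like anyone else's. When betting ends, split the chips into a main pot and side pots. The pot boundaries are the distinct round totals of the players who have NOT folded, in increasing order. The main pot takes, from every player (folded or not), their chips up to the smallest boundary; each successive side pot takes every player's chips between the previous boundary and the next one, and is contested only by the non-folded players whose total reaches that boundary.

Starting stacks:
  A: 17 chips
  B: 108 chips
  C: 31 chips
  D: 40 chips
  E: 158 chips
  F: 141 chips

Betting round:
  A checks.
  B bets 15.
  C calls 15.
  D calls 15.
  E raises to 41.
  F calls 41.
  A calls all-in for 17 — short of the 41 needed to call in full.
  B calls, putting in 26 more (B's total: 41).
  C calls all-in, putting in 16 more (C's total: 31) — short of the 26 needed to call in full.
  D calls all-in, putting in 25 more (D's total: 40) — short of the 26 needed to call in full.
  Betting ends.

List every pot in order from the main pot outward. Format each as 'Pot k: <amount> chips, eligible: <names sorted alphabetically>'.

Contributions: A=17, B=41, C=31, D=40, E=41, F=41
Pot levels (distinct totals of non-folded players): 17, 31, 40, 41
Layer 1-17: 17 each from A, B, C, D, E, F = 17*6 = 102 chips; eligible A, B, C, D, E, F
Layer 18-31: 14 each from B, C, D, E, F = 14*5 = 70 chips; eligible B, C, D, E, F
Layer 32-40: 9 each from B, D, E, F = 9*4 = 36 chips; eligible B, D, E, F
Layer 41-41: 1 each from B, E, F = 1*3 = 3 chips; eligible B, E, F

Pot 1: 102 chips, eligible: A, B, C, D, E, F
Pot 2: 70 chips, eligible: B, C, D, E, F
Pot 3: 36 chips, eligible: B, D, E, F
Pot 4: 3 chips, eligible: B, E, F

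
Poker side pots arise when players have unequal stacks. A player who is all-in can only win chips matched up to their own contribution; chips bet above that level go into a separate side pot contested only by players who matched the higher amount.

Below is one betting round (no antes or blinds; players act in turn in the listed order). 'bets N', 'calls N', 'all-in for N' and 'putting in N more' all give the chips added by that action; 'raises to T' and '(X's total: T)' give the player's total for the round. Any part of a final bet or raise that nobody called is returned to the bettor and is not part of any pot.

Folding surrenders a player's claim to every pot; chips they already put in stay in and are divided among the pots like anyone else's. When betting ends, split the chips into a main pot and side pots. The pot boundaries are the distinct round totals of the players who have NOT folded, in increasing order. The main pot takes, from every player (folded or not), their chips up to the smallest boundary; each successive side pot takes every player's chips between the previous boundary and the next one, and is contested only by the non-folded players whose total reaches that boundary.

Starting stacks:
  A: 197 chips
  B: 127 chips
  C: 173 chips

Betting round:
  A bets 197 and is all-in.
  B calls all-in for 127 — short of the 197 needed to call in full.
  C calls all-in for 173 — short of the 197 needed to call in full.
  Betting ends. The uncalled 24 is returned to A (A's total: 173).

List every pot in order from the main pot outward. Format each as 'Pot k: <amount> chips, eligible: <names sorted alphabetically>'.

Contributions (after 24 returned to A): A=173, B=127, C=173
Pot levels (distinct totals of non-folded players): 127, 173
Layer 1-127: 127 each from A, B, C = 127*3 = 381 chips; eligible A, B, C
Layer 128-173: 46 each from A, C = 46*2 = 92 chips; eligible A, C

Pot 1: 381 chips, eligible: A, B, C
Pot 2: 92 chips, eligible: A, C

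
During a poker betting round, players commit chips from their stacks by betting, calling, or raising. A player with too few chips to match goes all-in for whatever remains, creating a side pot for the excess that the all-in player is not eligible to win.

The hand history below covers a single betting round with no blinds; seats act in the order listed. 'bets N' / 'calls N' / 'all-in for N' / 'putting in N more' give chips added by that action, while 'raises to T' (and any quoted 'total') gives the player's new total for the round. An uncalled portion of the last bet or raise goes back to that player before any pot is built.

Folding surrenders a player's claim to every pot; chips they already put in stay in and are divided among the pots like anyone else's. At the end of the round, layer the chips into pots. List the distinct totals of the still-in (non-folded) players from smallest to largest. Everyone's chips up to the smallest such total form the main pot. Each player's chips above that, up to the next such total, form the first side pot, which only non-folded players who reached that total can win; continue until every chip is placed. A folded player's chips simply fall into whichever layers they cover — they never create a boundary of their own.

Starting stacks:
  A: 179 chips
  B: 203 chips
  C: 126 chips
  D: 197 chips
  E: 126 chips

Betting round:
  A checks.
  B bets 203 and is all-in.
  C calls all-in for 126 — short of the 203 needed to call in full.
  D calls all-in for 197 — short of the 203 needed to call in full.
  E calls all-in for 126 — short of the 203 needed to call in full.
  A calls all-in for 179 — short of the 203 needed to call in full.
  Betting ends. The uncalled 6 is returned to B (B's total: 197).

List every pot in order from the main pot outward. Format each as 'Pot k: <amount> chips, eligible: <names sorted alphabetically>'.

Pot 1: 630 chips, eligible: A, B, C, D, E
Pot 2: 159 chips, eligible: A, B, D
Pot 3: 36 chips, eligible: B, D

Derivation:
Contributions (after 6 returned to B): A=179, B=197, C=126, D=197, E=126
Pot levels (distinct totals of non-folded players): 126, 179, 197
Layer 1-126: 126 each from A, B, C, D, E = 126*5 = 630 chips; eligible A, B, C, D, E
Layer 127-179: 53 each from A, B, D = 53*3 = 159 chips; eligible A, B, D
Layer 180-197: 18 each from B, D = 18*2 = 36 chips; eligible B, D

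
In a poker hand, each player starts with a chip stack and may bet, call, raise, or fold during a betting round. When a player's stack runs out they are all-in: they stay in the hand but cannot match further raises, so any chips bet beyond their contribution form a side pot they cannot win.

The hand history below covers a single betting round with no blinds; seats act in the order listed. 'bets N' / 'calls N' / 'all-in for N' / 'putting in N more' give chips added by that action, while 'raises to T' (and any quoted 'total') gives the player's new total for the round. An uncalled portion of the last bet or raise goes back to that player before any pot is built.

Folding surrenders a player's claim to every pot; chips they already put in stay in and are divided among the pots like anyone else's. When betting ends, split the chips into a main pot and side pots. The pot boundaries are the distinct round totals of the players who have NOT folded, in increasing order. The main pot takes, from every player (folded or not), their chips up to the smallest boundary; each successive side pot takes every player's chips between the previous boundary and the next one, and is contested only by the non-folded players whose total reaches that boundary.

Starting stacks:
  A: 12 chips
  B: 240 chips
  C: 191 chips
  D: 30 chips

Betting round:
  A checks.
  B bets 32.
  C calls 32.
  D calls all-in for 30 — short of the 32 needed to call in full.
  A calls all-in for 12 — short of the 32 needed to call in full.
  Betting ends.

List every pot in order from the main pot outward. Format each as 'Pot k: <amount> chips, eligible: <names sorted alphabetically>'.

Contributions: A=12, B=32, C=32, D=30
Pot levels (distinct totals of non-folded players): 12, 30, 32
Layer 1-12: 12 each from A, B, C, D = 12*4 = 48 chips; eligible A, B, C, D
Layer 13-30: 18 each from B, C, D = 18*3 = 54 chips; eligible B, C, D
Layer 31-32: 2 each from B, C = 2*2 = 4 chips; eligible B, C

Pot 1: 48 chips, eligible: A, B, C, D
Pot 2: 54 chips, eligible: B, C, D
Pot 3: 4 chips, eligible: B, C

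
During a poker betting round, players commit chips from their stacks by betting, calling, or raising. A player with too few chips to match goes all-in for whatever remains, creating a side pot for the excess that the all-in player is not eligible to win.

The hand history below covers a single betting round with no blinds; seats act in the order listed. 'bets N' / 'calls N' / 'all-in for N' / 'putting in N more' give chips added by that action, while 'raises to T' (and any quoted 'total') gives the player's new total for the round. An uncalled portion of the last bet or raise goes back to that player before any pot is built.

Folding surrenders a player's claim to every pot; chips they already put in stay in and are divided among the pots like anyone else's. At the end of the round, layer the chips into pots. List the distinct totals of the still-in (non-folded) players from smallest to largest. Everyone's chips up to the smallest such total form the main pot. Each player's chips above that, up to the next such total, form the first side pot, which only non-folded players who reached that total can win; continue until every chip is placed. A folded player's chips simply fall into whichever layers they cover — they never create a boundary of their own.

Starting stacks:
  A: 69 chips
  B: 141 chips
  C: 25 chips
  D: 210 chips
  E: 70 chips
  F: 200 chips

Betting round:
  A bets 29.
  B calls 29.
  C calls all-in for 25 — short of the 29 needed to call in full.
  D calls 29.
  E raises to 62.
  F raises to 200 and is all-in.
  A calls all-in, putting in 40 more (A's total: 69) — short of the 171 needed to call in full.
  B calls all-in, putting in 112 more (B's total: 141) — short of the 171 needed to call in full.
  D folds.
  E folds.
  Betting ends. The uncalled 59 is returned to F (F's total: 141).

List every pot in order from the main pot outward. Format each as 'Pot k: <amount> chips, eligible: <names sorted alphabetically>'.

Contributions (after 59 returned to F): A=69, B=141, C=25, D=29, E=62, F=141
Folded: D, E
Pot levels (distinct totals of non-folded players): 25, 69, 141
Layer 1-25: 25 each from A, B, C, D, E, F = 25*6 = 150 chips; eligible A, B, C, F
Layer 26-69: A 44 + B 44 + D 4 + E 37 + F 44 = 173 chips; eligible A, B, F
Layer 70-141: 72 each from B, F = 72*2 = 144 chips; eligible B, F

Pot 1: 150 chips, eligible: A, B, C, F
Pot 2: 173 chips, eligible: A, B, F
Pot 3: 144 chips, eligible: B, F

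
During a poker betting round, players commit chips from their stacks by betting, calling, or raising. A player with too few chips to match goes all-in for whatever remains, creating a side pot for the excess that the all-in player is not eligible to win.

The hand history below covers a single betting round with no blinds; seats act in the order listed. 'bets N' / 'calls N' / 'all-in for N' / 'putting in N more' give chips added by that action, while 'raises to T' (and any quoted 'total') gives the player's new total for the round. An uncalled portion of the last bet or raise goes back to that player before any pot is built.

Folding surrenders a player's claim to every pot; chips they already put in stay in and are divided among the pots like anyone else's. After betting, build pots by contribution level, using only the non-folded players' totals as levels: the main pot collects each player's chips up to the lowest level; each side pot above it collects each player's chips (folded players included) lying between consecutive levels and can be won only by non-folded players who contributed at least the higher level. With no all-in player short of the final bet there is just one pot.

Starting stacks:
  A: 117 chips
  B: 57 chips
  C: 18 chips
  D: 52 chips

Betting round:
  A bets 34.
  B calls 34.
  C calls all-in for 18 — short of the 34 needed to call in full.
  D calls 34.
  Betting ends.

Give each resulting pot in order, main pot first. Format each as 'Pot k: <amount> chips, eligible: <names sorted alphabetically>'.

Contributions: A=34, B=34, C=18, D=34
Pot levels (distinct totals of non-folded players): 18, 34
Layer 1-18: 18 each from A, B, C, D = 18*4 = 72 chips; eligible A, B, C, D
Layer 19-34: 16 each from A, B, D = 16*3 = 48 chips; eligible A, B, D

Pot 1: 72 chips, eligible: A, B, C, D
Pot 2: 48 chips, eligible: A, B, D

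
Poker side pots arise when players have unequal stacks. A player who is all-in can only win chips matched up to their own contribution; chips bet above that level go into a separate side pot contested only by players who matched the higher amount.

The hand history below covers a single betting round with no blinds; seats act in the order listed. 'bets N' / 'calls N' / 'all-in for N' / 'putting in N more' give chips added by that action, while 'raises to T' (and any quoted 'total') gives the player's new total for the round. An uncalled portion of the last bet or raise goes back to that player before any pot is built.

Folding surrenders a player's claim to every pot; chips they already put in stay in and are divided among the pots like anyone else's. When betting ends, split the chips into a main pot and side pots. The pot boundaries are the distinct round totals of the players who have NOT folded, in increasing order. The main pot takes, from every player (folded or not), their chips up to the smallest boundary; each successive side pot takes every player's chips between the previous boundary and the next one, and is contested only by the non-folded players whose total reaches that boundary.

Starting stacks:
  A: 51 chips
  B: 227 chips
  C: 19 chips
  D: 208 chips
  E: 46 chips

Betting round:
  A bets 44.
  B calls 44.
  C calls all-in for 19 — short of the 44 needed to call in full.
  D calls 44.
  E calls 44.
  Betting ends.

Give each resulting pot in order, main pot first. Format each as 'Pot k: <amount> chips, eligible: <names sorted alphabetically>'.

Pot 1: 95 chips, eligible: A, B, C, D, E
Pot 2: 100 chips, eligible: A, B, D, E

Derivation:
Contributions: A=44, B=44, C=19, D=44, E=44
Pot levels (distinct totals of non-folded players): 19, 44
Layer 1-19: 19 each from A, B, C, D, E = 19*5 = 95 chips; eligible A, B, C, D, E
Layer 20-44: 25 each from A, B, D, E = 25*4 = 100 chips; eligible A, B, D, E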